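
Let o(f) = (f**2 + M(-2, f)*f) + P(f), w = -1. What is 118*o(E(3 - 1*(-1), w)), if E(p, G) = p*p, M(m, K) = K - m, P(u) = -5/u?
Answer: 513241/8 ≈ 64155.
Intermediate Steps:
E(p, G) = p**2
o(f) = f**2 - 5/f + f*(2 + f) (o(f) = (f**2 + (f - 1*(-2))*f) - 5/f = (f**2 + (f + 2)*f) - 5/f = (f**2 + (2 + f)*f) - 5/f = (f**2 + f*(2 + f)) - 5/f = f**2 - 5/f + f*(2 + f))
118*o(E(3 - 1*(-1), w)) = 118*((-5 + 2*((3 - 1*(-1))**2)**2*(1 + (3 - 1*(-1))**2))/((3 - 1*(-1))**2)) = 118*((-5 + 2*((3 + 1)**2)**2*(1 + (3 + 1)**2))/((3 + 1)**2)) = 118*((-5 + 2*(4**2)**2*(1 + 4**2))/(4**2)) = 118*((-5 + 2*16**2*(1 + 16))/16) = 118*((-5 + 2*256*17)/16) = 118*((-5 + 8704)/16) = 118*((1/16)*8699) = 118*(8699/16) = 513241/8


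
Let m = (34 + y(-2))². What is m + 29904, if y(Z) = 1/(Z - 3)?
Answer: 776161/25 ≈ 31046.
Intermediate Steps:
y(Z) = 1/(-3 + Z)
m = 28561/25 (m = (34 + 1/(-3 - 2))² = (34 + 1/(-5))² = (34 - ⅕)² = (169/5)² = 28561/25 ≈ 1142.4)
m + 29904 = 28561/25 + 29904 = 776161/25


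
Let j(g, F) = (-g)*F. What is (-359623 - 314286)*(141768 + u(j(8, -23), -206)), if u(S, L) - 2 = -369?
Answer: -95291406509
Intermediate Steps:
j(g, F) = -F*g
u(S, L) = -367 (u(S, L) = 2 - 369 = -367)
(-359623 - 314286)*(141768 + u(j(8, -23), -206)) = (-359623 - 314286)*(141768 - 367) = -673909*141401 = -95291406509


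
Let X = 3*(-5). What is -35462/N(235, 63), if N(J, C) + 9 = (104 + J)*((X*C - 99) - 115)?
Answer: 2533/28065 ≈ 0.090255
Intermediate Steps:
X = -15
N(J, C) = -9 + (-214 - 15*C)*(104 + J) (N(J, C) = -9 + (104 + J)*((-15*C - 99) - 115) = -9 + (104 + J)*((-99 - 15*C) - 115) = -9 + (104 + J)*(-214 - 15*C) = -9 + (-214 - 15*C)*(104 + J))
-35462/N(235, 63) = -35462/(-22265 - 1560*63 - 214*235 - 15*63*235) = -35462/(-22265 - 98280 - 50290 - 222075) = -35462/(-392910) = -35462*(-1/392910) = 2533/28065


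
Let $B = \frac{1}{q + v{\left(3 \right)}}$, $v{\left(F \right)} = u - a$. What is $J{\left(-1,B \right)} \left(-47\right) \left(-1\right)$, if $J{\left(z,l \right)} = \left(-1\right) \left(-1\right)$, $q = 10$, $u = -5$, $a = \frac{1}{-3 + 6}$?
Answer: $47$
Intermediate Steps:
$a = \frac{1}{3} \approx 0.33333$
$v{\left(F \right)} = - \frac{16}{3}$ ($v{\left(F \right)} = -5 - \frac{1}{3} = - \frac{16}{3}$)
$B = \frac{3}{14}$ ($B = \frac{1}{10 - \frac{16}{3}} = \frac{1}{\frac{14}{3}} = \frac{3}{14} \approx 0.21429$)
$J{\left(z,l \right)} = 1$
$J{\left(-1,B \right)} \left(-47\right) \left(-1\right) = 1 \left(-47\right) \left(-1\right) = \left(-47\right) \left(-1\right) = 47$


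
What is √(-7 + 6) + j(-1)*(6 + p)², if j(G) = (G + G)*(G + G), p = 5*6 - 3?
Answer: 4356 + I ≈ 4356.0 + 1.0*I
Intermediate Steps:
p = 27 (p = 30 - 3 = 27)
j(G) = 4*G² (j(G) = (2*G)*(2*G) = 4*G²)
√(-7 + 6) + j(-1)*(6 + p)² = √(-7 + 6) + (4*(-1)²)*(6 + 27)² = √(-1) + (4*1)*33² = I + 4*1089 = I + 4356 = 4356 + I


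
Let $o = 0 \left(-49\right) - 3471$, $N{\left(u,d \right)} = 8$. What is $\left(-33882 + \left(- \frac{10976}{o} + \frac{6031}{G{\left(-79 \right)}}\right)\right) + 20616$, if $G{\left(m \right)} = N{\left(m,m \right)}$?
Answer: $- \frac{347348879}{27768} \approx -12509.0$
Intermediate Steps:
$G{\left(m \right)} = 8$
$o = -3471$ ($o = 0 - 3471 = -3471$)
$\left(-33882 + \left(- \frac{10976}{o} + \frac{6031}{G{\left(-79 \right)}}\right)\right) + 20616 = \left(-33882 + \left(- \frac{10976}{-3471} + \frac{6031}{8}\right)\right) + 20616 = \left(-33882 + \left(\left(-10976\right) \left(- \frac{1}{3471}\right) + 6031 \cdot \frac{1}{8}\right)\right) + 20616 = \left(-33882 + \left(\frac{10976}{3471} + \frac{6031}{8}\right)\right) + 20616 = \left(-33882 + \frac{21021409}{27768}\right) + 20616 = - \frac{919813967}{27768} + 20616 = - \frac{347348879}{27768}$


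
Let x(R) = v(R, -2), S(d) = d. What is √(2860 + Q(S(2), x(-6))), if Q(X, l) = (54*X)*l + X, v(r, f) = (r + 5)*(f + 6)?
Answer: 9*√30 ≈ 49.295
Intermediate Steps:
v(r, f) = (5 + r)*(6 + f)
x(R) = 20 + 4*R (x(R) = 30 + 5*(-2) + 6*R - 2*R = 30 - 10 + 6*R - 2*R = 20 + 4*R)
Q(X, l) = X + 54*X*l (Q(X, l) = 54*X*l + X = X + 54*X*l)
√(2860 + Q(S(2), x(-6))) = √(2860 + 2*(1 + 54*(20 + 4*(-6)))) = √(2860 + 2*(1 + 54*(20 - 24))) = √(2860 + 2*(1 + 54*(-4))) = √(2860 + 2*(1 - 216)) = √(2860 + 2*(-215)) = √(2860 - 430) = √2430 = 9*√30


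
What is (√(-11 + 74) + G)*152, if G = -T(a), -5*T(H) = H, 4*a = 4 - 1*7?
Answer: -114/5 + 456*√7 ≈ 1183.7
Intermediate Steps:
a = -¾ (a = (4 - 1*7)/4 = (4 - 7)/4 = (¼)*(-3) = -¾ ≈ -0.75000)
T(H) = -H/5
G = -3/20 (G = -(-1)*(-3)/(5*4) = -1*3/20 = -3/20 ≈ -0.15000)
(√(-11 + 74) + G)*152 = (√(-11 + 74) - 3/20)*152 = (√63 - 3/20)*152 = (3*√7 - 3/20)*152 = (-3/20 + 3*√7)*152 = -114/5 + 456*√7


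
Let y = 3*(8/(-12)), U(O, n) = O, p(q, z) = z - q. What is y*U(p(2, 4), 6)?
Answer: -4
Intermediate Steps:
y = -2 (y = 3*(8*(-1/12)) = 3*(-⅔) = -2)
y*U(p(2, 4), 6) = -2*(4 - 1*2) = -2*(4 - 2) = -2*2 = -4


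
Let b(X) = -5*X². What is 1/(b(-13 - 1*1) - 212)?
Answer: -1/1192 ≈ -0.00083893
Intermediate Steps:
1/(b(-13 - 1*1) - 212) = 1/(-5*(-13 - 1*1)² - 212) = 1/(-5*(-13 - 1)² - 212) = 1/(-5*(-14)² - 212) = 1/(-5*196 - 212) = 1/(-980 - 212) = 1/(-1192) = -1/1192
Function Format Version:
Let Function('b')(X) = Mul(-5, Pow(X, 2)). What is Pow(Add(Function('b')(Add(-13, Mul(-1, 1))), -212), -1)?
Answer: Rational(-1, 1192) ≈ -0.00083893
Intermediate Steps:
Pow(Add(Function('b')(Add(-13, Mul(-1, 1))), -212), -1) = Pow(Add(Mul(-5, Pow(Add(-13, Mul(-1, 1)), 2)), -212), -1) = Pow(Add(Mul(-5, Pow(Add(-13, -1), 2)), -212), -1) = Pow(Add(Mul(-5, Pow(-14, 2)), -212), -1) = Pow(Add(Mul(-5, 196), -212), -1) = Pow(Add(-980, -212), -1) = Pow(-1192, -1) = Rational(-1, 1192)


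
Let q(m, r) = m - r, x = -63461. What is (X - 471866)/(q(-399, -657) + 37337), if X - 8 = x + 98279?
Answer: -87408/7519 ≈ -11.625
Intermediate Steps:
X = 34826 (X = 8 + (-63461 + 98279) = 8 + 34818 = 34826)
(X - 471866)/(q(-399, -657) + 37337) = (34826 - 471866)/((-399 - 1*(-657)) + 37337) = -437040/((-399 + 657) + 37337) = -437040/(258 + 37337) = -437040/37595 = -437040*1/37595 = -87408/7519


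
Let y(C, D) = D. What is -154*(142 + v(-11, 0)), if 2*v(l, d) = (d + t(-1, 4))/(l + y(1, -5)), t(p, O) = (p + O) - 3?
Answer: -21868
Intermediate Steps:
t(p, O) = -3 + O + p (t(p, O) = (O + p) - 3 = -3 + O + p)
v(l, d) = d/(2*(-5 + l)) (v(l, d) = ((d + (-3 + 4 - 1))/(l - 5))/2 = ((d + 0)/(-5 + l))/2 = (d/(-5 + l))/2 = d/(2*(-5 + l)))
-154*(142 + v(-11, 0)) = -154*(142 + (½)*0/(-5 - 11)) = -154*(142 + (½)*0/(-16)) = -154*(142 + (½)*0*(-1/16)) = -154*(142 + 0) = -154*142 = -21868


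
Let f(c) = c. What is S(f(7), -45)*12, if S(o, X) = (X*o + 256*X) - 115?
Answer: -143400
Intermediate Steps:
S(o, X) = -115 + 256*X + X*o (S(o, X) = (256*X + X*o) - 115 = -115 + 256*X + X*o)
S(f(7), -45)*12 = (-115 + 256*(-45) - 45*7)*12 = (-115 - 11520 - 315)*12 = -11950*12 = -143400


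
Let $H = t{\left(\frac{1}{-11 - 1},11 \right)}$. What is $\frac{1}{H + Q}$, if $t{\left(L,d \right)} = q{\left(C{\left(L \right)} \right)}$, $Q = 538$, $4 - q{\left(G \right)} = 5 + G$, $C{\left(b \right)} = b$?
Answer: $\frac{12}{6445} \approx 0.0018619$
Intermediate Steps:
$q{\left(G \right)} = -1 - G$ ($q{\left(G \right)} = 4 - \left(5 + G\right) = -1 - G$)
$t{\left(L,d \right)} = -1 - L$
$H = - \frac{11}{12}$ ($H = -1 - \frac{1}{-11 - 1} = -1 - \frac{1}{-12} = -1 - - \frac{1}{12} = -1 + \frac{1}{12} = - \frac{11}{12} \approx -0.91667$)
$\frac{1}{H + Q} = \frac{1}{- \frac{11}{12} + 538} = \frac{1}{\frac{6445}{12}} = \frac{12}{6445}$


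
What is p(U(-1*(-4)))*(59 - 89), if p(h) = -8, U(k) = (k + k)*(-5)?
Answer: 240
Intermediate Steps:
U(k) = -10*k (U(k) = (2*k)*(-5) = -10*k)
p(U(-1*(-4)))*(59 - 89) = -8*(59 - 89) = -8*(-30) = 240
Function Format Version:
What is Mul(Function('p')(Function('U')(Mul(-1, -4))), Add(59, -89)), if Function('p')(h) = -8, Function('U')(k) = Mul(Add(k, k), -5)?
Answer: 240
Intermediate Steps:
Function('U')(k) = Mul(-10, k) (Function('U')(k) = Mul(Mul(2, k), -5) = Mul(-10, k))
Mul(Function('p')(Function('U')(Mul(-1, -4))), Add(59, -89)) = Mul(-8, Add(59, -89)) = Mul(-8, -30) = 240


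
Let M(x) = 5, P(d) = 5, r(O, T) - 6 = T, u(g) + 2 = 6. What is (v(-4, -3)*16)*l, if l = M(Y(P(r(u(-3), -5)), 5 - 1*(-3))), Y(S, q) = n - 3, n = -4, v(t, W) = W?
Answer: -240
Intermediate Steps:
u(g) = 4 (u(g) = -2 + 6 = 4)
r(O, T) = 6 + T
Y(S, q) = -7 (Y(S, q) = -4 - 3 = -7)
l = 5
(v(-4, -3)*16)*l = -3*16*5 = -48*5 = -240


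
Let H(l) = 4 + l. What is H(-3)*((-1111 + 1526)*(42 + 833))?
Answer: 363125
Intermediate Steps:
H(-3)*((-1111 + 1526)*(42 + 833)) = (4 - 3)*((-1111 + 1526)*(42 + 833)) = 1*(415*875) = 1*363125 = 363125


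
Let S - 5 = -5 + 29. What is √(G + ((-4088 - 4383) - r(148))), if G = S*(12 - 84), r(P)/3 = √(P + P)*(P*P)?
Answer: √(-10559 - 131424*√74) ≈ 1068.2*I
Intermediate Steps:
S = 29 (S = 5 + (-5 + 29) = 5 + 24 = 29)
r(P) = 3*√2*P^(5/2) (r(P) = 3*(√(P + P)*(P*P)) = 3*(√(2*P)*P²) = 3*((√2*√P)*P²) = 3*(√2*P^(5/2)) = 3*√2*P^(5/2))
G = -2088 (G = 29*(12 - 84) = 29*(-72) = -2088)
√(G + ((-4088 - 4383) - r(148))) = √(-2088 + ((-4088 - 4383) - 3*√2*148^(5/2))) = √(-2088 + (-8471 - 3*√2*43808*√37)) = √(-2088 + (-8471 - 131424*√74)) = √(-10559 - 131424*√74)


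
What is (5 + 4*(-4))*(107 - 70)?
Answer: -407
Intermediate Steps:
(5 + 4*(-4))*(107 - 70) = (5 - 16)*37 = -11*37 = -407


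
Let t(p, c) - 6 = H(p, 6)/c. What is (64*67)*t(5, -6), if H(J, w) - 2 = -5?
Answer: 27872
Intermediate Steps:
H(J, w) = -3 (H(J, w) = 2 - 5 = -3)
t(p, c) = 6 - 3/c
(64*67)*t(5, -6) = (64*67)*(6 - 3/(-6)) = 4288*(6 - 3*(-1/6)) = 4288*(6 + 1/2) = 4288*(13/2) = 27872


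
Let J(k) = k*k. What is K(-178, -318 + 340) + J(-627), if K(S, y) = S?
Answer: 392951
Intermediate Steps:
J(k) = k²
K(-178, -318 + 340) + J(-627) = -178 + (-627)² = -178 + 393129 = 392951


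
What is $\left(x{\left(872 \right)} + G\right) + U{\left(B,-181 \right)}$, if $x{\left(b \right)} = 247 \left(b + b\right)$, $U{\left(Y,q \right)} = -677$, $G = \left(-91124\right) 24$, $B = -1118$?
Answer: $-1756885$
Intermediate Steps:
$G = -2186976$
$x{\left(b \right)} = 494 b$ ($x{\left(b \right)} = 247 \cdot 2 b = 494 b$)
$\left(x{\left(872 \right)} + G\right) + U{\left(B,-181 \right)} = \left(494 \cdot 872 - 2186976\right) - 677 = \left(430768 - 2186976\right) - 677 = -1756208 - 677 = -1756885$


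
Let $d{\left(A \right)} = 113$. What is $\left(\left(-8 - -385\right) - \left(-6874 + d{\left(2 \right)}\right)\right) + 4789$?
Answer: $11927$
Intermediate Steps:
$\left(\left(-8 - -385\right) - \left(-6874 + d{\left(2 \right)}\right)\right) + 4789 = \left(\left(-8 - -385\right) + \left(6874 - 113\right)\right) + 4789 = \left(\left(-8 + 385\right) + \left(6874 - 113\right)\right) + 4789 = \left(377 + 6761\right) + 4789 = 7138 + 4789 = 11927$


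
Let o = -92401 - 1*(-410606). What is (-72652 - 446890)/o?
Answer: -519542/318205 ≈ -1.6327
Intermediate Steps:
o = 318205 (o = -92401 + 410606 = 318205)
(-72652 - 446890)/o = (-72652 - 446890)/318205 = -519542*1/318205 = -519542/318205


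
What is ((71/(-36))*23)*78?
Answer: -21229/6 ≈ -3538.2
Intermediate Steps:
((71/(-36))*23)*78 = ((71*(-1/36))*23)*78 = -71/36*23*78 = -1633/36*78 = -21229/6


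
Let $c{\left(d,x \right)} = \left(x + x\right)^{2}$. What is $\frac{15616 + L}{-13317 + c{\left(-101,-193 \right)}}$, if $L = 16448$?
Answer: $\frac{32064}{135679} \approx 0.23632$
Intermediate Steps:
$c{\left(d,x \right)} = 4 x^{2}$ ($c{\left(d,x \right)} = \left(2 x\right)^{2} = 4 x^{2}$)
$\frac{15616 + L}{-13317 + c{\left(-101,-193 \right)}} = \frac{15616 + 16448}{-13317 + 4 \left(-193\right)^{2}} = \frac{32064}{-13317 + 4 \cdot 37249} = \frac{32064}{-13317 + 148996} = \frac{32064}{135679}$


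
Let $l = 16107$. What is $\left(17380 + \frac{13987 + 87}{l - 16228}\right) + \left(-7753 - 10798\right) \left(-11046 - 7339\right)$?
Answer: $\frac{41270365241}{121} \approx 3.4108 \cdot 10^{8}$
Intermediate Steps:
$\left(17380 + \frac{13987 + 87}{l - 16228}\right) + \left(-7753 - 10798\right) \left(-11046 - 7339\right) = \left(17380 + \frac{13987 + 87}{16107 - 16228}\right) + \left(-7753 - 10798\right) \left(-11046 - 7339\right) = \left(17380 + \frac{14074}{-121}\right) - -341060135 = \left(17380 + 14074 \left(- \frac{1}{121}\right)\right) + 341060135 = \left(17380 - \frac{14074}{121}\right) + 341060135 = \frac{2088906}{121} + 341060135 = \frac{41270365241}{121}$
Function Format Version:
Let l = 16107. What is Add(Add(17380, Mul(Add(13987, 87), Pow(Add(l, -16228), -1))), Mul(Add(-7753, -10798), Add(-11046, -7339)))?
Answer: Rational(41270365241, 121) ≈ 3.4108e+8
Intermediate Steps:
Add(Add(17380, Mul(Add(13987, 87), Pow(Add(l, -16228), -1))), Mul(Add(-7753, -10798), Add(-11046, -7339))) = Add(Add(17380, Mul(Add(13987, 87), Pow(Add(16107, -16228), -1))), Mul(Add(-7753, -10798), Add(-11046, -7339))) = Add(Add(17380, Mul(14074, Pow(-121, -1))), Mul(-18551, -18385)) = Add(Add(17380, Mul(14074, Rational(-1, 121))), 341060135) = Add(Add(17380, Rational(-14074, 121)), 341060135) = Add(Rational(2088906, 121), 341060135) = Rational(41270365241, 121)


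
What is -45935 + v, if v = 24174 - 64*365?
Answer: -45121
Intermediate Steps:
v = 814 (v = 24174 - 23360 = 814)
-45935 + v = -45935 + 814 = -45121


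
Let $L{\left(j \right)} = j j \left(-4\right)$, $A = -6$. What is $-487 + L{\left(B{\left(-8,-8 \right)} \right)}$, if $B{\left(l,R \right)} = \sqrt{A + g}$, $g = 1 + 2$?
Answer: $-475$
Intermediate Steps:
$g = 3$
$B{\left(l,R \right)} = i \sqrt{3}$ ($B{\left(l,R \right)} = \sqrt{-6 + 3} = \sqrt{-3} = i \sqrt{3}$)
$L{\left(j \right)} = - 4 j^{2}$ ($L{\left(j \right)} = j^{2} \left(-4\right) = - 4 j^{2}$)
$-487 + L{\left(B{\left(-8,-8 \right)} \right)} = -487 - 4 \left(i \sqrt{3}\right)^{2} = -487 - -12 = -487 + 12 = -475$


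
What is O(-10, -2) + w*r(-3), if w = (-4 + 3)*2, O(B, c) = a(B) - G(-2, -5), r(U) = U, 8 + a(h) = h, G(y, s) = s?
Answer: -7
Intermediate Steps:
a(h) = -8 + h
O(B, c) = -3 + B (O(B, c) = (-8 + B) - 1*(-5) = (-8 + B) + 5 = -3 + B)
w = -2 (w = -1*2 = -2)
O(-10, -2) + w*r(-3) = (-3 - 10) - 2*(-3) = -13 + 6 = -7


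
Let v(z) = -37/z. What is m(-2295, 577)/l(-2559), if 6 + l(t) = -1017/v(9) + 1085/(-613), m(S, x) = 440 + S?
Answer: -42073255/5434558 ≈ -7.7418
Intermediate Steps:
l(t) = 5434558/22681 (l(t) = -6 + (-1017/((-37/9)) + 1085/(-613)) = -6 + (-1017/((-37*⅑)) + 1085*(-1/613)) = -6 + (-1017/(-37/9) - 1085/613) = -6 + (-1017*(-9/37) - 1085/613) = -6 + (9153/37 - 1085/613) = -6 + 5570644/22681 = 5434558/22681)
m(-2295, 577)/l(-2559) = (440 - 2295)/(5434558/22681) = -1855*22681/5434558 = -42073255/5434558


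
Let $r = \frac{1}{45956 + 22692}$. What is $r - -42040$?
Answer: $\frac{2885961921}{68648} \approx 42040.0$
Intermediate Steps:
$r = \frac{1}{68648} \approx 1.4567 \cdot 10^{-5}$
$r - -42040 = \frac{1}{68648} - -42040 = \frac{1}{68648} + 42040 = \frac{2885961921}{68648}$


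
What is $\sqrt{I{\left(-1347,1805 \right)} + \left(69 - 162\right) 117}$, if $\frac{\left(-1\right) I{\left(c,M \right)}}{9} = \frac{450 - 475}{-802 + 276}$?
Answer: $\frac{3 i \sqrt{334514434}}{526} \approx 104.31 i$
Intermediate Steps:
$I{\left(c,M \right)} = - \frac{225}{526}$ ($I{\left(c,M \right)} = - 9 \frac{450 - 475}{-802 + 276} = - 9 \left(- \frac{25}{-526}\right) = - 9 \left(\left(-25\right) \left(- \frac{1}{526}\right)\right) = \left(-9\right) \frac{25}{526} = - \frac{225}{526}$)
$\sqrt{I{\left(-1347,1805 \right)} + \left(69 - 162\right) 117} = \sqrt{- \frac{225}{526} + \left(69 - 162\right) 117} = \sqrt{- \frac{225}{526} - 10881} = \sqrt{- \frac{5723631}{526}} = \frac{3 i \sqrt{334514434}}{526}$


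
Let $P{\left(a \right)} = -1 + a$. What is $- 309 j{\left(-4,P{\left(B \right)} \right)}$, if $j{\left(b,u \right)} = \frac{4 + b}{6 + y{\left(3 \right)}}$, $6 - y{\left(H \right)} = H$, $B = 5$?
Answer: $0$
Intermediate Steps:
$y{\left(H \right)} = 6 - H$
$j{\left(b,u \right)} = \frac{4}{9} + \frac{b}{9}$ ($j{\left(b,u \right)} = \frac{4 + b}{6 + \left(6 - 3\right)} = \frac{4 + b}{6 + 3} = \frac{4 + b}{9} = \left(4 + b\right) \frac{1}{9} = \frac{4}{9} + \frac{b}{9}$)
$- 309 j{\left(-4,P{\left(B \right)} \right)} = - 309 \left(\frac{4}{9} + \frac{1}{9} \left(-4\right)\right) = - 309 \left(\frac{4}{9} - \frac{4}{9}\right) = \left(-309\right) 0 = 0$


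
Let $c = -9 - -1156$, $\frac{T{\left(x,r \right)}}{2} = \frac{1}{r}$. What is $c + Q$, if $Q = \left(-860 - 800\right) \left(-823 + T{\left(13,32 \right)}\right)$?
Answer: $\frac{5468893}{4} \approx 1.3672 \cdot 10^{6}$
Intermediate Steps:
$T{\left(x,r \right)} = \frac{2}{r}$
$c = 1147$ ($c = -9 + 1156 = 1147$)
$Q = \frac{5464305}{4}$ ($Q = \left(-860 - 800\right) \left(-823 + \frac{2}{32}\right) = - 1660 \left(-823 + 2 \cdot \frac{1}{32}\right) = - 1660 \left(-823 + \frac{1}{16}\right) = \left(-1660\right) \left(- \frac{13167}{16}\right) = \frac{5464305}{4} \approx 1.3661 \cdot 10^{6}$)
$c + Q = 1147 + \frac{5464305}{4} = \frac{5468893}{4}$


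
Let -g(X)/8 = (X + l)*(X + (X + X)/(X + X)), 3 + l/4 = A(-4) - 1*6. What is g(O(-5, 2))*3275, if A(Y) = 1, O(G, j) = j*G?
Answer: -9903600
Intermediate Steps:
O(G, j) = G*j
l = -32 (l = -12 + 4*(1 - 1*6) = -12 + 4*(1 - 6) = -12 + 4*(-5) = -12 - 20 = -32)
g(X) = -8*(1 + X)*(-32 + X) (g(X) = -8*(X - 32)*(X + (X + X)/(X + X)) = -8*(-32 + X)*(X + (2*X)/((2*X))) = -8*(-32 + X)*(X + (2*X)*(1/(2*X))) = -8*(-32 + X)*(X + 1) = -8*(-32 + X)*(1 + X) = -8*(1 + X)*(-32 + X))
g(O(-5, 2))*3275 = (256 - 8*(-5*2)² + 248*(-5*2))*3275 = (256 - 8*(-10)² + 248*(-10))*3275 = (256 - 8*100 - 2480)*3275 = (256 - 800 - 2480)*3275 = -3024*3275 = -9903600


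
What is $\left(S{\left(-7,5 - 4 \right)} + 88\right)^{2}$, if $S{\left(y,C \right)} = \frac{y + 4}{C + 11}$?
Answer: $\frac{123201}{16} \approx 7700.1$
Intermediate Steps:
$S{\left(y,C \right)} = \frac{4 + y}{11 + C}$
$\left(S{\left(-7,5 - 4 \right)} + 88\right)^{2} = \left(\frac{4 - 7}{11 + \left(5 - 4\right)} + 88\right)^{2} = \left(\frac{1}{11 + 1} \left(-3\right) + 88\right)^{2} = \left(\frac{1}{12} \left(-3\right) + 88\right)^{2} = \left(- \frac{1}{4} + 88\right)^{2} = \left(\frac{351}{4}\right)^{2} = \frac{123201}{16}$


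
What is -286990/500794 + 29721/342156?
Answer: -13885208661/28558278644 ≈ -0.48621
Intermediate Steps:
-286990/500794 + 29721/342156 = -286990*1/500794 + 29721*(1/342156) = -143495/250397 + 9907/114052 = -13885208661/28558278644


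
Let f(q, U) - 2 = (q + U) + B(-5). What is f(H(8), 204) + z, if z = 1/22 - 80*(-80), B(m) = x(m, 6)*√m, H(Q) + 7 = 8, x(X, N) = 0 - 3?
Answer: 145355/22 - 3*I*√5 ≈ 6607.0 - 6.7082*I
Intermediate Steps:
x(X, N) = -3
H(Q) = 1 (H(Q) = -7 + 8 = 1)
B(m) = -3*√m
f(q, U) = 2 + U + q - 3*I*√5 (f(q, U) = 2 + ((q + U) - 3*I*√5) = 2 + ((U + q) - 3*I*√5) = 2 + (U + q - 3*I*√5) = 2 + U + q - 3*I*√5)
z = 140801/22 (z = 1/22 + 6400 = 140801/22 ≈ 6400.0)
f(H(8), 204) + z = (2 + 204 + 1 - 3*I*√5) + 140801/22 = (207 - 3*I*√5) + 140801/22 = 145355/22 - 3*I*√5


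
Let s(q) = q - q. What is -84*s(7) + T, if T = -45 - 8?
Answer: -53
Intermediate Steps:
s(q) = 0
T = -53
-84*s(7) + T = -84*0 - 53 = 0 - 53 = -53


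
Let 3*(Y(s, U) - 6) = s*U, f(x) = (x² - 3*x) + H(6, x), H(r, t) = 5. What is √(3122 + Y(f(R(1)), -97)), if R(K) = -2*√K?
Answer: √2643 ≈ 51.410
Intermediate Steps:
f(x) = 5 + x² - 3*x (f(x) = (x² - 3*x) + 5 = 5 + x² - 3*x)
Y(s, U) = 6 + U*s/3 (Y(s, U) = 6 + (s*U)/3 = 6 + (U*s)/3 = 6 + U*s/3)
√(3122 + Y(f(R(1)), -97)) = √(3122 + (6 + (⅓)*(-97)*(5 + (-2*√1)² - (-6)*√1))) = √(3122 + (6 + (⅓)*(-97)*(5 + (-2*1)² - (-6)))) = √(3122 + (6 + (⅓)*(-97)*(5 + (-2)² - 3*(-2)))) = √(3122 + (6 + (⅓)*(-97)*(5 + 4 + 6))) = √(3122 + (6 + (⅓)*(-97)*15)) = √(3122 + (6 - 485)) = √(3122 - 479) = √2643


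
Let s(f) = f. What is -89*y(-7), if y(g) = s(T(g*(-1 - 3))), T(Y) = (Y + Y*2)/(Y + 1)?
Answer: -7476/29 ≈ -257.79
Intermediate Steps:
T(Y) = 3*Y/(1 + Y) (T(Y) = (Y + 2*Y)/(1 + Y) = (3*Y)/(1 + Y) = 3*Y/(1 + Y))
y(g) = -12*g/(1 - 4*g) (y(g) = 3*(g*(-1 - 3))/(1 + g*(-1 - 3)) = 3*(g*(-4))/(1 + g*(-4)) = 3*(-4*g)/(1 - 4*g) = -12*g/(1 - 4*g))
-89*y(-7) = -1068*(-7)/(-1 + 4*(-7)) = -1068*(-7)/(-1 - 28) = -1068*(-7)/(-29) = -1068*(-7)*(-1)/29 = -89*84/29 = -7476/29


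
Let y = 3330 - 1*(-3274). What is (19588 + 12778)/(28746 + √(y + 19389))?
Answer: 930393036/826306523 - 32366*√25993/826306523 ≈ 1.1197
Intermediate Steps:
y = 6604 (y = 3330 + 3274 = 6604)
(19588 + 12778)/(28746 + √(y + 19389)) = (19588 + 12778)/(28746 + √(6604 + 19389)) = 32366/(28746 + √25993)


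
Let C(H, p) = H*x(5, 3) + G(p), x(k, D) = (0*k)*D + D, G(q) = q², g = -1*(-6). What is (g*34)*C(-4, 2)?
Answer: -1632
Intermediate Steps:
g = 6
x(k, D) = D (x(k, D) = 0*D + D = 0 + D = D)
C(H, p) = p² + 3*H (C(H, p) = H*3 + p² = 3*H + p² = p² + 3*H)
(g*34)*C(-4, 2) = (6*34)*(2² + 3*(-4)) = 204*(4 - 12) = 204*(-8) = -1632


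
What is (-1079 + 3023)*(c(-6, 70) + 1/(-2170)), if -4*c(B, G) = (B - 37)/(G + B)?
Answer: 11306061/34720 ≈ 325.64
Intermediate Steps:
c(B, G) = -(-37 + B)/(4*(B + G)) (c(B, G) = -(B - 37)/(4*(G + B)) = -(-37 + B)/(4*(B + G)))
(-1079 + 3023)*(c(-6, 70) + 1/(-2170)) = (-1079 + 3023)*((37 - 1*(-6))/(4*(-6 + 70)) + 1/(-2170)) = 1944*((¼)*(37 + 6)/64 - 1/2170) = 1944*((¼)*(1/64)*43 - 1/2170) = 1944*(43/256 - 1/2170) = 1944*(46527/277760) = 11306061/34720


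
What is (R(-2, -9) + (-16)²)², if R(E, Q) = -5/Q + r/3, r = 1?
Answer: 5345344/81 ≈ 65992.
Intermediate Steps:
R(E, Q) = ⅓ - 5/Q (R(E, Q) = -5/Q + 1/3 = -5/Q + 1*(⅓) = -5/Q + ⅓ = ⅓ - 5/Q)
(R(-2, -9) + (-16)²)² = ((⅓)*(-15 - 9)/(-9) + (-16)²)² = ((⅓)*(-⅑)*(-24) + 256)² = (8/9 + 256)² = (2312/9)² = 5345344/81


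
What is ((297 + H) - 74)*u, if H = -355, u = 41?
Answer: -5412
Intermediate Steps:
((297 + H) - 74)*u = ((297 - 355) - 74)*41 = (-58 - 74)*41 = -132*41 = -5412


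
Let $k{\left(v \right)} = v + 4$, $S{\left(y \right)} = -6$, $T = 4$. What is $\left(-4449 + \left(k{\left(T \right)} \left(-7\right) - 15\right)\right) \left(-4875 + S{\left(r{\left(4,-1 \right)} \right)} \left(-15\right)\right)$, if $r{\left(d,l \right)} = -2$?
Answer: $21628200$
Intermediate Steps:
$k{\left(v \right)} = 4 + v$
$\left(-4449 + \left(k{\left(T \right)} \left(-7\right) - 15\right)\right) \left(-4875 + S{\left(r{\left(4,-1 \right)} \right)} \left(-15\right)\right) = \left(-4449 + \left(\left(4 + 4\right) \left(-7\right) - 15\right)\right) \left(-4875 - -90\right) = \left(-4449 + \left(8 \left(-7\right) - 15\right)\right) \left(-4875 + 90\right) = \left(-4449 - 71\right) \left(-4785\right) = \left(-4520\right) \left(-4785\right) = 21628200$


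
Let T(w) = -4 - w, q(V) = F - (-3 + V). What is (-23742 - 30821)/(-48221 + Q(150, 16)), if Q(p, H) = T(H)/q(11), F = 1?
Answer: 381941/337527 ≈ 1.1316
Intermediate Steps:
q(V) = 4 - V (q(V) = 1 - (-3 + V) = 1 + (3 - V) = 4 - V)
Q(p, H) = 4/7 + H/7 (Q(p, H) = (-4 - H)/(4 - 1*11) = (-4 - H)/(4 - 11) = (-4 - H)/(-7) = (-4 - H)*(-⅐) = 4/7 + H/7)
(-23742 - 30821)/(-48221 + Q(150, 16)) = (-23742 - 30821)/(-48221 + (4/7 + (⅐)*16)) = -54563/(-48221 + (4/7 + 16/7)) = -54563/(-48221 + 20/7) = -54563/(-337527/7) = -54563*(-7/337527) = 381941/337527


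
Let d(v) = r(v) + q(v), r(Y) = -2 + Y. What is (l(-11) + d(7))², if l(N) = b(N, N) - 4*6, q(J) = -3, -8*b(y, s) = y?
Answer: 27225/64 ≈ 425.39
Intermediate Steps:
b(y, s) = -y/8
l(N) = -24 - N/8 (l(N) = -N/8 - 4*6 = -N/8 - 24 = -24 - N/8)
d(v) = -5 + v (d(v) = (-2 + v) - 3 = -5 + v)
(l(-11) + d(7))² = ((-24 - ⅛*(-11)) + (-5 + 7))² = ((-24 + 11/8) + 2)² = (-181/8 + 2)² = (-165/8)² = 27225/64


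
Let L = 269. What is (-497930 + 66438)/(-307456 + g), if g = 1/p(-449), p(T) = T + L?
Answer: 77668560/55342081 ≈ 1.4034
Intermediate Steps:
p(T) = 269 + T (p(T) = T + 269 = 269 + T)
g = -1/180 (g = 1/(269 - 449) = 1/(-180) = -1/180 ≈ -0.0055556)
(-497930 + 66438)/(-307456 + g) = (-497930 + 66438)/(-307456 - 1/180) = -431492/(-55342081/180) = -431492*(-180/55342081) = 77668560/55342081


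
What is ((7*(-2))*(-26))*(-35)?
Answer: -12740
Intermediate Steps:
((7*(-2))*(-26))*(-35) = -14*(-26)*(-35) = 364*(-35) = -12740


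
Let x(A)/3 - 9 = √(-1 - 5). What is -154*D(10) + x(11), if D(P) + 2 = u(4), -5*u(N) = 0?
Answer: 335 + 3*I*√6 ≈ 335.0 + 7.3485*I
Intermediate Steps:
x(A) = 27 + 3*I*√6 (x(A) = 27 + 3*√(-1 - 5) = 27 + 3*√(-6) = 27 + 3*(I*√6) = 27 + 3*I*√6)
u(N) = 0 (u(N) = -⅕*0 = 0)
D(P) = -2 (D(P) = -2 + 0 = -2)
-154*D(10) + x(11) = -154*(-2) + (27 + 3*I*√6) = 308 + (27 + 3*I*√6) = 335 + 3*I*√6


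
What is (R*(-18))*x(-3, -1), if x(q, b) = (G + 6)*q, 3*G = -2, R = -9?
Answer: -2592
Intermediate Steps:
G = -2/3 (G = (1/3)*(-2) = -2/3 ≈ -0.66667)
x(q, b) = 16*q/3 (x(q, b) = (-2/3 + 6)*q = 16*q/3)
(R*(-18))*x(-3, -1) = (-9*(-18))*((16/3)*(-3)) = 162*(-16) = -2592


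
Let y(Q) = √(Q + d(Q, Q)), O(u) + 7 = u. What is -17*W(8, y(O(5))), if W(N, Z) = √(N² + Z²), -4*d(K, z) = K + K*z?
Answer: -17*√246/2 ≈ -133.32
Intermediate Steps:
O(u) = -7 + u
d(K, z) = -K/4 - K*z/4 (d(K, z) = -(K + K*z)/4 = -K/4 - K*z/4)
y(Q) = √(Q - Q*(1 + Q)/4)
-17*W(8, y(O(5))) = -17*√(8² + (√((-7 + 5)*(3 - (-7 + 5)))/2)²) = -17*√(64 + (√(-2*(3 - 1*(-2)))/2)²) = -17*√(64 + (√(-2*(3 + 2))/2)²) = -17*√(64 + (√(-2*5)/2)²) = -17*√(64 + (√(-10)/2)²) = -17*√(64 + ((I*√10)/2)²) = -17*√(64 + (I*√10/2)²) = -17*√(64 - 5/2) = -17*√246/2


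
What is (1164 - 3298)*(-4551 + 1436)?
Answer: 6647410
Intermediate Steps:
(1164 - 3298)*(-4551 + 1436) = -2134*(-3115) = 6647410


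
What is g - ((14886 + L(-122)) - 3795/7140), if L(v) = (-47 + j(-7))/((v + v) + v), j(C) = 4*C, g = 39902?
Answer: 726374059/29036 ≈ 25016.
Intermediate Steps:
L(v) = -25/v (L(v) = (-47 + 4*(-7))/((v + v) + v) = (-47 - 28)/(2*v + v) = -75*1/(3*v) = -25/v)
g - ((14886 + L(-122)) - 3795/7140) = 39902 - ((14886 - 25/(-122)) - 3795/7140) = 39902 - ((14886 - 25*(-1/122)) - 3795*1/7140) = 39902 - ((14886 + 25/122) - 253/476) = 39902 - (1816117/122 - 253/476) = 39902 - 1*432220413/29036 = 39902 - 432220413/29036 = 726374059/29036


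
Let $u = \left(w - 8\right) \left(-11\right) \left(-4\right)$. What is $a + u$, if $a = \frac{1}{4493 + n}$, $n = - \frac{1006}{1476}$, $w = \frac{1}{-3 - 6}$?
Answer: $- \frac{10648836530}{29837979} \approx -356.89$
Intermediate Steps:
$w = - \frac{1}{9}$ ($w = \frac{1}{-9} = - \frac{1}{9} \approx -0.11111$)
$n = - \frac{503}{738}$ ($n = \left(-1006\right) \frac{1}{1476} = - \frac{503}{738} \approx -0.68157$)
$a = \frac{738}{3315331}$ ($a = \frac{1}{4493 - \frac{503}{738}} = \frac{1}{\frac{3315331}{738}} = \frac{738}{3315331} \approx 0.0002226$)
$u = - \frac{3212}{9}$ ($u = \left(- \frac{1}{9} - 8\right) \left(-11\right) \left(-4\right) = \left(- \frac{73}{9}\right) \left(-11\right) \left(-4\right) = \frac{803}{9} \left(-4\right) = - \frac{3212}{9} \approx -356.89$)
$a + u = \frac{738}{3315331} - \frac{3212}{9} = - \frac{10648836530}{29837979}$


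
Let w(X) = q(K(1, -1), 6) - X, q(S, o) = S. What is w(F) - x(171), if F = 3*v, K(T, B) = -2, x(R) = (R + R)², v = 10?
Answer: -116996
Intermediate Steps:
x(R) = 4*R² (x(R) = (2*R)² = 4*R²)
F = 30 (F = 3*10 = 30)
w(X) = -2 - X
w(F) - x(171) = (-2 - 1*30) - 4*171² = (-2 - 30) - 4*29241 = -32 - 1*116964 = -32 - 116964 = -116996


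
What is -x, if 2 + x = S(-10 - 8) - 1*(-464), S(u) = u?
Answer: -444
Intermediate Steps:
x = 444 (x = -2 + ((-10 - 8) - 1*(-464)) = -2 + (-18 + 464) = -2 + 446 = 444)
-x = -1*444 = -444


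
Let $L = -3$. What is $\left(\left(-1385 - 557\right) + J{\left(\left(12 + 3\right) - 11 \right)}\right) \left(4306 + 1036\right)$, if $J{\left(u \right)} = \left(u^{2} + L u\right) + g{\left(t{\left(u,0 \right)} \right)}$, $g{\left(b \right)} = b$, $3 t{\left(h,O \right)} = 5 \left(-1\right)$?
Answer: $- \frac{31085098}{3} \approx -1.0362 \cdot 10^{7}$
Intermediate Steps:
$t{\left(h,O \right)} = - \frac{5}{3}$ ($t{\left(h,O \right)} = \frac{5 \left(-1\right)}{3} = \frac{1}{3} \left(-5\right) = - \frac{5}{3}$)
$J{\left(u \right)} = - \frac{5}{3} + u^{2} - 3 u$ ($J{\left(u \right)} = \left(u^{2} - 3 u\right) - \frac{5}{3} = - \frac{5}{3} + u^{2} - 3 u$)
$\left(\left(-1385 - 557\right) + J{\left(\left(12 + 3\right) - 11 \right)}\right) \left(4306 + 1036\right) = \left(\left(-1385 - 557\right) - \left(\frac{5}{3} - \left(\left(12 + 3\right) - 11\right)^{2} + 3 \left(\left(12 + 3\right) - 11\right)\right)\right) \left(4306 + 1036\right) = \left(-1942 - \left(\frac{5}{3} - \left(15 - 11\right)^{2} + 3 \left(15 - 11\right)\right)\right) 5342 = \left(-1942 - \left(\frac{41}{3} - 16\right)\right) 5342 = \left(-1942 - - \frac{7}{3}\right) 5342 = \left(-1942 + \frac{7}{3}\right) 5342 = \left(- \frac{5819}{3}\right) 5342 = - \frac{31085098}{3}$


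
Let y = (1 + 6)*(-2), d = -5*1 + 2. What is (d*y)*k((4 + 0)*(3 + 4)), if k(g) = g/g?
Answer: 42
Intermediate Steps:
k(g) = 1
d = -3 (d = -5 + 2 = -3)
y = -14 (y = 7*(-2) = -14)
(d*y)*k((4 + 0)*(3 + 4)) = -3*(-14)*1 = 42*1 = 42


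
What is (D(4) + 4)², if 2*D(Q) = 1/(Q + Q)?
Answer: 4225/256 ≈ 16.504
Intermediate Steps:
D(Q) = 1/(4*Q) (D(Q) = 1/(2*(Q + Q)) = 1/(2*((2*Q))) = (1/(2*Q))/2 = 1/(4*Q))
(D(4) + 4)² = ((¼)/4 + 4)² = ((¼)*(¼) + 4)² = (1/16 + 4)² = (65/16)² = 4225/256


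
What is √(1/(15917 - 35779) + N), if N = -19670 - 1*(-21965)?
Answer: √905375286118/19862 ≈ 47.906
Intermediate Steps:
N = 2295 (N = -19670 + 21965 = 2295)
√(1/(15917 - 35779) + N) = √(1/(15917 - 35779) + 2295) = √(1/(-19862) + 2295) = √(-1/19862 + 2295) = √(45583289/19862) = √905375286118/19862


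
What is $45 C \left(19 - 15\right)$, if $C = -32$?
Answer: $-5760$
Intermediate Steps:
$45 C \left(19 - 15\right) = 45 \left(-32\right) \left(19 - 15\right) = - 1440 \left(19 - 15\right) = \left(-1440\right) 4 = -5760$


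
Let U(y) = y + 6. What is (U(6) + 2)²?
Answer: 196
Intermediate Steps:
U(y) = 6 + y
(U(6) + 2)² = ((6 + 6) + 2)² = (12 + 2)² = 14² = 196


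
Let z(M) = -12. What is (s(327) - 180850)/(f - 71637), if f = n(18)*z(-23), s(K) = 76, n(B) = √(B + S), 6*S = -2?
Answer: 392427486/155510825 - 21912*√159/155510825 ≈ 2.5217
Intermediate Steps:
S = -⅓ (S = (⅙)*(-2) = -⅓ ≈ -0.33333)
n(B) = √(-⅓ + B) (n(B) = √(B - ⅓) = √(-⅓ + B))
f = -4*√159 (f = (√(-3 + 9*18)/3)*(-12) = (√(-3 + 162)/3)*(-12) = (√159/3)*(-12) = -4*√159 ≈ -50.438)
(s(327) - 180850)/(f - 71637) = (76 - 180850)/(-4*√159 - 71637) = -180774/(-71637 - 4*√159)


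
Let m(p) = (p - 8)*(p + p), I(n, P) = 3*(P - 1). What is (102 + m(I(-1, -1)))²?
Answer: 72900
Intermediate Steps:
I(n, P) = -3 + 3*P (I(n, P) = 3*(-1 + P) = -3 + 3*P)
m(p) = 2*p*(-8 + p) (m(p) = (-8 + p)*(2*p) = 2*p*(-8 + p))
(102 + m(I(-1, -1)))² = (102 + 2*(-3 + 3*(-1))*(-8 + (-3 + 3*(-1))))² = (102 + 2*(-3 - 3)*(-8 + (-3 - 3)))² = (102 + 2*(-6)*(-8 - 6))² = (102 + 2*(-6)*(-14))² = (102 + 168)² = 270² = 72900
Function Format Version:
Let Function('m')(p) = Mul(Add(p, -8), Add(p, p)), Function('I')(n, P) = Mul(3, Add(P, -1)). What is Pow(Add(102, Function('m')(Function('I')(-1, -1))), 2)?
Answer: 72900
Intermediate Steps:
Function('I')(n, P) = Add(-3, Mul(3, P)) (Function('I')(n, P) = Mul(3, Add(-1, P)) = Add(-3, Mul(3, P)))
Function('m')(p) = Mul(2, p, Add(-8, p)) (Function('m')(p) = Mul(Add(-8, p), Mul(2, p)) = Mul(2, p, Add(-8, p)))
Pow(Add(102, Function('m')(Function('I')(-1, -1))), 2) = Pow(Add(102, Mul(2, Add(-3, Mul(3, -1)), Add(-8, Add(-3, Mul(3, -1))))), 2) = Pow(Add(102, Mul(2, Add(-3, -3), Add(-8, Add(-3, -3)))), 2) = Pow(Add(102, Mul(2, -6, Add(-8, -6))), 2) = Pow(Add(102, Mul(2, -6, -14)), 2) = Pow(Add(102, 168), 2) = Pow(270, 2) = 72900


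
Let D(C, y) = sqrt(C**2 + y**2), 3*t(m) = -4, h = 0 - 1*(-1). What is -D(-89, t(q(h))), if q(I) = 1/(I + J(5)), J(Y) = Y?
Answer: -sqrt(71305)/3 ≈ -89.010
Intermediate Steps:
h = 1 (h = 0 + 1 = 1)
q(I) = 1/(5 + I) (q(I) = 1/(I + 5) = 1/(5 + I))
t(m) = -4/3 (t(m) = (1/3)*(-4) = -4/3)
-D(-89, t(q(h))) = -sqrt((-89)**2 + (-4/3)**2) = -sqrt(7921 + 16/9) = -sqrt(71305/9) = -sqrt(71305)/3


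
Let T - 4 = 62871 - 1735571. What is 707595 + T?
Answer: -965101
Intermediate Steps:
T = -1672696 (T = 4 + (62871 - 1735571) = 4 - 1672700 = -1672696)
707595 + T = 707595 - 1672696 = -965101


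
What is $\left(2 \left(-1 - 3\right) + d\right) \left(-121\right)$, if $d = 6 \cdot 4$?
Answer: $-1936$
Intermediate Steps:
$d = 24$
$\left(2 \left(-1 - 3\right) + d\right) \left(-121\right) = \left(2 \left(-1 - 3\right) + 24\right) \left(-121\right) = \left(2 \left(-4\right) + 24\right) \left(-121\right) = \left(-8 + 24\right) \left(-121\right) = 16 \left(-121\right) = -1936$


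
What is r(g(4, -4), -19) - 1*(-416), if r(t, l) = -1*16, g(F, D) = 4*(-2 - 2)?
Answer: 400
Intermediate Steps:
g(F, D) = -16 (g(F, D) = 4*(-4) = -16)
r(t, l) = -16
r(g(4, -4), -19) - 1*(-416) = -16 - 1*(-416) = -16 + 416 = 400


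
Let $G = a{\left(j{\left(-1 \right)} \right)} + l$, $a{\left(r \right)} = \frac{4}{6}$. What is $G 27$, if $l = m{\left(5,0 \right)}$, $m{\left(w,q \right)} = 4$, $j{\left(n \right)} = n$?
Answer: $126$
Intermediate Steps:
$l = 4$
$a{\left(r \right)} = \frac{2}{3}$ ($a{\left(r \right)} = 4 \cdot \frac{1}{6} = \frac{2}{3}$)
$G = \frac{14}{3}$ ($G = \frac{2}{3} + 4 = \frac{14}{3} \approx 4.6667$)
$G 27 = \frac{14}{3} \cdot 27 = 126$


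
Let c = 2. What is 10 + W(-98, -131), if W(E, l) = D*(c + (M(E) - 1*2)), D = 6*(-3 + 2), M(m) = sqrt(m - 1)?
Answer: 10 - 18*I*sqrt(11) ≈ 10.0 - 59.699*I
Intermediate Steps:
M(m) = sqrt(-1 + m)
D = -6 (D = 6*(-1) = -6)
W(E, l) = -6*sqrt(-1 + E) (W(E, l) = -6*(2 + (sqrt(-1 + E) - 1*2)) = -6*(2 + (sqrt(-1 + E) - 2)) = -6*(2 + (-2 + sqrt(-1 + E))) = -6*sqrt(-1 + E))
10 + W(-98, -131) = 10 - 6*sqrt(-1 - 98) = 10 - 18*I*sqrt(11)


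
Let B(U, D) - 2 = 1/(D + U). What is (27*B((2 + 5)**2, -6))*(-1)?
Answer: -2349/43 ≈ -54.628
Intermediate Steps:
B(U, D) = 2 + 1/(D + U)
(27*B((2 + 5)**2, -6))*(-1) = (27*((1 + 2*(-6) + 2*(2 + 5)**2)/(-6 + (2 + 5)**2)))*(-1) = (27*((1 - 12 + 2*7**2)/(-6 + 7**2)))*(-1) = (27*((1 - 12 + 2*49)/(-6 + 49)))*(-1) = (27*((1 - 12 + 98)/43))*(-1) = (27*((1/43)*87))*(-1) = (27*(87/43))*(-1) = (2349/43)*(-1) = -2349/43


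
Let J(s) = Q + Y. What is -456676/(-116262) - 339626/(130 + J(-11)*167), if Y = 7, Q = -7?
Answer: -9856557533/3778515 ≈ -2608.6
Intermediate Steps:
J(s) = 0 (J(s) = -7 + 7 = 0)
-456676/(-116262) - 339626/(130 + J(-11)*167) = -456676/(-116262) - 339626/(130 + 0*167) = -456676*(-1/116262) - 339626/(130 + 0) = 228338/58131 - 339626/130 = 228338/58131 - 339626*1/130 = 228338/58131 - 169813/65 = -9856557533/3778515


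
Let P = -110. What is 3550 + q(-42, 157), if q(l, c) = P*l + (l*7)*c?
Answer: -37988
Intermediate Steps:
q(l, c) = -110*l + 7*c*l (q(l, c) = -110*l + (l*7)*c = -110*l + (7*l)*c = -110*l + 7*c*l)
3550 + q(-42, 157) = 3550 - 42*(-110 + 7*157) = 3550 - 42*(-110 + 1099) = 3550 - 42*989 = 3550 - 41538 = -37988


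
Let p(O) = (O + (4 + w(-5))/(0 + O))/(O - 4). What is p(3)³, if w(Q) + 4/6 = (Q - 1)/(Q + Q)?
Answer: -7301384/91125 ≈ -80.125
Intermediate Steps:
w(Q) = -⅔ + (-1 + Q)/(2*Q) (w(Q) = -⅔ + (Q - 1)/(Q + Q) = -⅔ + (-1 + Q)/((2*Q)) = -⅔ + (-1 + Q)*(1/(2*Q)) = -⅔ + (-1 + Q)/(2*Q))
p(O) = (O + 59/(15*O))/(-4 + O) (p(O) = (O + (4 + (⅙)*(-3 - 1*(-5))/(-5))/(0 + O))/(O - 4) = (O + (4 + (⅙)*(-⅕)*(-3 + 5))/O)/(-4 + O) = (O + (4 + (⅙)*(-⅕)*2)/O)/(-4 + O) = (O + (4 - 1/15)/O)/(-4 + O) = (O + 59/(15*O))/(-4 + O))
p(3)³ = ((59/15 + 3²)/(3*(-4 + 3)))³ = ((⅓)*(59/15 + 9)/(-1))³ = ((⅓)*(-1)*(194/15))³ = (-194/45)³ = -7301384/91125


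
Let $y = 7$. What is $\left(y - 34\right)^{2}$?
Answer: $729$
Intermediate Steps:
$\left(y - 34\right)^{2} = \left(7 - 34\right)^{2} = \left(-27\right)^{2} = 729$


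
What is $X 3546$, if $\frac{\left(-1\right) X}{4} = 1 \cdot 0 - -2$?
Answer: $-28368$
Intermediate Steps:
$X = -8$ ($X = - 4 \left(1 \cdot 0 - -2\right) = - 4 \left(0 + 2\right) = \left(-4\right) 2 = -8$)
$X 3546 = \left(-8\right) 3546 = -28368$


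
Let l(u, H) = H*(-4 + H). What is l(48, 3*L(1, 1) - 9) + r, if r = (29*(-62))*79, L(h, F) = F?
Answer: -141982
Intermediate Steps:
r = -142042 (r = -1798*79 = -142042)
l(48, 3*L(1, 1) - 9) + r = (3*1 - 9)*(-4 + (3*1 - 9)) - 142042 = (3 - 9)*(-4 + (3 - 9)) - 142042 = -6*(-4 - 6) - 142042 = -6*(-10) - 142042 = 60 - 142042 = -141982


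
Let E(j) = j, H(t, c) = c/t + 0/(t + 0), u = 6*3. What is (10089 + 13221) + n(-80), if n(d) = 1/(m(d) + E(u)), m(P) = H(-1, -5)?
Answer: 536131/23 ≈ 23310.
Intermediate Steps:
u = 18
H(t, c) = c/t (H(t, c) = c/t + 0/t = c/t + 0 = c/t)
m(P) = 5 (m(P) = -5/(-1) = -5*(-1) = 5)
n(d) = 1/23 (n(d) = 1/(5 + 18) = 1/23)
(10089 + 13221) + n(-80) = (10089 + 13221) + 1/23 = 23310 + 1/23 = 536131/23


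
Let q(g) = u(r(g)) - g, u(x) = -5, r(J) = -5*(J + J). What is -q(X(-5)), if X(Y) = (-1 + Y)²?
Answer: 41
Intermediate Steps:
r(J) = -10*J
q(g) = -5 - g
-q(X(-5)) = -(-5 - (-1 - 5)²) = -(-5 - 1*(-6)²) = -(-5 - 1*36) = -(-5 - 36) = -1*(-41) = 41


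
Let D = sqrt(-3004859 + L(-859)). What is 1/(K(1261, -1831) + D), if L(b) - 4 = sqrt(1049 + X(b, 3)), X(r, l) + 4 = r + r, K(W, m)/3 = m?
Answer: -1/(5493 - sqrt(-3004855 + I*sqrt(673))) ≈ -0.00016556 - 5.2247e-5*I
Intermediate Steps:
K(W, m) = 3*m
X(r, l) = -4 + 2*r (X(r, l) = -4 + (r + r) = -4 + 2*r)
L(b) = 4 + sqrt(1045 + 2*b) (L(b) = 4 + sqrt(1049 + (-4 + 2*b)) = 4 + sqrt(1045 + 2*b))
D = sqrt(-3004855 + I*sqrt(673)) (D = sqrt(-3004859 + (4 + sqrt(1045 + 2*(-859)))) = sqrt(-3004859 + (4 + sqrt(1045 - 1718))) = sqrt(-3004859 + (4 + sqrt(-673))) = sqrt(-3004859 + (4 + I*sqrt(673))) = sqrt(-3004855 + I*sqrt(673)) ≈ 0.007 + 1733.5*I)
1/(K(1261, -1831) + D) = 1/(3*(-1831) + sqrt(-3004855 + I*sqrt(673))) = 1/(-5493 + sqrt(-3004855 + I*sqrt(673)))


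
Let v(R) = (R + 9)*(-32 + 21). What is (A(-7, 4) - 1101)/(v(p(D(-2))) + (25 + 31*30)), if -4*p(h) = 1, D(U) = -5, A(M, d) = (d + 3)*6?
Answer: -1412/1145 ≈ -1.2332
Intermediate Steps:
A(M, d) = 18 + 6*d (A(M, d) = (3 + d)*6 = 18 + 6*d)
p(h) = -¼ (p(h) = -¼*1 = -¼)
v(R) = -99 - 11*R (v(R) = (9 + R)*(-11) = -99 - 11*R)
(A(-7, 4) - 1101)/(v(p(D(-2))) + (25 + 31*30)) = ((18 + 6*4) - 1101)/((-99 - 11*(-¼)) + (25 + 31*30)) = ((18 + 24) - 1101)/((-99 + 11/4) + (25 + 930)) = (42 - 1101)/(-385/4 + 955) = -1059/3435/4 = -1059*4/3435 = -1412/1145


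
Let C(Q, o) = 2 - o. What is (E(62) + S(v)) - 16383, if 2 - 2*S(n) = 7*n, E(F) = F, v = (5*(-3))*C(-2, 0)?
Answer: -16215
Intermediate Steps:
v = -30 (v = (5*(-3))*(2 - 1*0) = -15*(2 + 0) = -15*2 = -30)
S(n) = 1 - 7*n/2
(E(62) + S(v)) - 16383 = (62 + (1 - 7/2*(-30))) - 16383 = (62 + (1 + 105)) - 16383 = (62 + 106) - 16383 = 168 - 16383 = -16215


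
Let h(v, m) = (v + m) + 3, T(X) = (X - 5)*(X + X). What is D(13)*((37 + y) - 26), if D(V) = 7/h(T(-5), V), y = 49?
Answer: 105/29 ≈ 3.6207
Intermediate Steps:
T(X) = 2*X*(-5 + X) (T(X) = (-5 + X)*(2*X) = 2*X*(-5 + X))
h(v, m) = 3 + m + v (h(v, m) = (m + v) + 3 = 3 + m + v)
D(V) = 7/(103 + V) (D(V) = 7/(3 + V + 2*(-5)*(-5 - 5)) = 7/(3 + V + 2*(-5)*(-10)) = 7/(3 + V + 100) = 7/(103 + V))
D(13)*((37 + y) - 26) = (7/(103 + 13))*((37 + 49) - 26) = (7/116)*(86 - 26) = (7*(1/116))*60 = (7/116)*60 = 105/29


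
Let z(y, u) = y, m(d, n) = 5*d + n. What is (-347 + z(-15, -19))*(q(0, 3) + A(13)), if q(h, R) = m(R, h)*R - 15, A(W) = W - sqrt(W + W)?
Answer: -15566 + 362*sqrt(26) ≈ -13720.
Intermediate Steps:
m(d, n) = n + 5*d
A(W) = W - sqrt(2)*sqrt(W) (A(W) = W - sqrt(2*W) = W - sqrt(2)*sqrt(W))
q(h, R) = -15 + R*(h + 5*R) (q(h, R) = (h + 5*R)*R - 15 = R*(h + 5*R) - 15 = -15 + R*(h + 5*R))
(-347 + z(-15, -19))*(q(0, 3) + A(13)) = (-347 - 15)*((-15 + 3*(0 + 5*3)) + (13 - sqrt(2)*sqrt(13))) = -362*((-15 + 3*(0 + 15)) + (13 - sqrt(26))) = -362*((-15 + 3*15) + (13 - sqrt(26))) = -362*((-15 + 45) + (13 - sqrt(26))) = -362*(30 + (13 - sqrt(26))) = -362*(43 - sqrt(26)) = -15566 + 362*sqrt(26)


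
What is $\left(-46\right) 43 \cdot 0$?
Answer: $0$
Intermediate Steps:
$\left(-46\right) 43 \cdot 0 = \left(-1978\right) 0 = 0$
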